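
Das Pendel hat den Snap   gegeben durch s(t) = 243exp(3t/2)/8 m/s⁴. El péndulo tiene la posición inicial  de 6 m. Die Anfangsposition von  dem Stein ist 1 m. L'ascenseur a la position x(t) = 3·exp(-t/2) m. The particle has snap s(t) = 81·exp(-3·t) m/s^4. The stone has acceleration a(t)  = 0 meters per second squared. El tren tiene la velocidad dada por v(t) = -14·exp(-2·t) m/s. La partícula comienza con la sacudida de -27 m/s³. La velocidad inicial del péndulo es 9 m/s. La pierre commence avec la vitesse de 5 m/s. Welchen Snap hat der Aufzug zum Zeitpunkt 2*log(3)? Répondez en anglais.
To solve this, we need to take 4 derivatives of our position equation x(t) = 3·exp(-t/2). Taking d/dt of x(t), we find v(t) = -3·exp(-t/2)/2. Taking d/dt of v(t), we find a(t) = 3·exp(-t/2)/4. Differentiating acceleration, we get jerk: j(t) = -3·exp(-t/2)/8. Taking d/dt of j(t), we find s(t) = 3·exp(-t/2)/16. From the given snap equation s(t) = 3·exp(-t/2)/16, we substitute t = 2*log(3) to get s = 1/16.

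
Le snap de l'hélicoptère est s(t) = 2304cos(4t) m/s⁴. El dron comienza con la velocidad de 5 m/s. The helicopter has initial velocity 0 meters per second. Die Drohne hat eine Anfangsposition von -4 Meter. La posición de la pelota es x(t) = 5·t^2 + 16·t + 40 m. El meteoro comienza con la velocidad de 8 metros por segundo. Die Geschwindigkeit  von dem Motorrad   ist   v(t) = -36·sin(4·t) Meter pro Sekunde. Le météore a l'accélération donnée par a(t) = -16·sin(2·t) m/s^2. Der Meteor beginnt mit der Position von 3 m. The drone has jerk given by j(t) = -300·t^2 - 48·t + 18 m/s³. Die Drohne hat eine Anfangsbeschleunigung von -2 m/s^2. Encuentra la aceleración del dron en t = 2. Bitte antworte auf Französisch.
Nous devons trouver l'intégrale de notre équation du jerk j(t) = -300·t^2 - 48·t + 18 1 fois. En intégrant le jerk et en utilisant la condition initiale a(0) = -2, nous obtenons a(t) = -100·t^3 - 24·t^2 + 18·t - 2. Nous avons l'accélération a(t) = -100·t^3 - 24·t^2 + 18·t - 2. En substituant t = 2: a(2) = -862.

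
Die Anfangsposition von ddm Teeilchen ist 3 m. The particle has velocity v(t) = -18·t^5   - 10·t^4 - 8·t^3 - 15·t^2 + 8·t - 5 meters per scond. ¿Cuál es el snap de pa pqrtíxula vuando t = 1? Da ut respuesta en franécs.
Nous devons dériver notre équation de la vitesse v(t) = -18·t^5 - 10·t^4 - 8·t^3 - 15·t^2 + 8·t - 5 3 fois. En dérivant la vitesse, nous obtenons l'accélération: a(t) = -90·t^4 - 40·t^3 - 24·t^2 - 30·t + 8. En prenant d/dt de a(t), nous trouvons j(t) = -360·t^3 - 120·t^2 - 48·t - 30. En dérivant le jerk, nous obtenons le snap: s(t) = -1080·t^2 - 240·t - 48. Nous avons le snap s(t) = -1080·t^2 - 240·t - 48. En substituant t = 1: s(1) = -1368.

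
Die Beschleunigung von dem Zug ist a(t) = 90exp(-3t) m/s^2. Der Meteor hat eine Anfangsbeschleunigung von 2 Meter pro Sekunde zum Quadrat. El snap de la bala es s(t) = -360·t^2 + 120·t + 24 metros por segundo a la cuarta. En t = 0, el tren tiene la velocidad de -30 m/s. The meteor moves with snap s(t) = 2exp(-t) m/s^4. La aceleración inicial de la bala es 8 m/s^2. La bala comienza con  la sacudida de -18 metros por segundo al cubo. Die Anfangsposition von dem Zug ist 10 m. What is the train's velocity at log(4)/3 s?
Starting from acceleration a(t) = 90·exp(-3·t), we take 1 antiderivative. Integrating acceleration and using the initial condition v(0) = -30, we get v(t) = -30·exp(-3·t). We have velocity v(t) = -30·exp(-3·t). Substituting t = log(4)/3: v(log(4)/3) = -15/2.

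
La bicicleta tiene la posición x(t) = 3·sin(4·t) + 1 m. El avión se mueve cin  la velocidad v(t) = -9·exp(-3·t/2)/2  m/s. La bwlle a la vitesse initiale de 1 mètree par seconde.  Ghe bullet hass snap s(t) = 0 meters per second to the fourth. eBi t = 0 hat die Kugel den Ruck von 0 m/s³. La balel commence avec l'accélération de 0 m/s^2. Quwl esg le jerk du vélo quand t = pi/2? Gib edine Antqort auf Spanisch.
Para resolver esto, necesitamos tomar 3 derivadas de nuestra ecuación de la posición x(t) = 3·sin(4·t) + 1. Tomando d/dt de x(t), encontramos v(t) = 12·cos(4·t). Derivando la velocidad, obtenemos la aceleración: a(t) = -48·sin(4·t). Derivando la aceleración, obtenemos la sacudida: j(t) = -192·cos(4·t). Usando j(t) = -192·cos(4·t) y sustituyendo t = pi/2, encontramos j = -192.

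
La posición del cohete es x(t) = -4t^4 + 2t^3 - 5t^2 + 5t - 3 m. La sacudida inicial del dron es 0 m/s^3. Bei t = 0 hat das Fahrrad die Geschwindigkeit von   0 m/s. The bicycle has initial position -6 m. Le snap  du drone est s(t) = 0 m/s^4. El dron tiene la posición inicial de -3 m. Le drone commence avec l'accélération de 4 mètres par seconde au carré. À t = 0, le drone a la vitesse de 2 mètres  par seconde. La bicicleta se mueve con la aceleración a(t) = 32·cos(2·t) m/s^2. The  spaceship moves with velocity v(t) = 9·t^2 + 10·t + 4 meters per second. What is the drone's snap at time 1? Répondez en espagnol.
Usando s(t) = 0 y sustituyendo t = 1, encontramos s = 0.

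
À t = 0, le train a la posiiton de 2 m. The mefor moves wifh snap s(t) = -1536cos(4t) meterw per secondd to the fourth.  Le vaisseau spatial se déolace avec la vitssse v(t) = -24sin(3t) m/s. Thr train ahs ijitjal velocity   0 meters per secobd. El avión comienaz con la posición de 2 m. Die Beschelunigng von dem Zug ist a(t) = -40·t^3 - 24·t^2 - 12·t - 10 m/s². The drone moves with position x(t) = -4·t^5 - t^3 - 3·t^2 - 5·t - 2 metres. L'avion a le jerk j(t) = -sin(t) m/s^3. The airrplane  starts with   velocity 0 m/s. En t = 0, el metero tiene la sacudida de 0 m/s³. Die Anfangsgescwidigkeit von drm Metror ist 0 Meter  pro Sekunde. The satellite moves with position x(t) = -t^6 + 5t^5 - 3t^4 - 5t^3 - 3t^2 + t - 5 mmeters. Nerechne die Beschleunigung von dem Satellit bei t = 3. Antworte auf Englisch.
Starting from position x(t) = -t^6 + 5·t^5 - 3·t^4 - 5·t^3 - 3·t^2 + t - 5, we take 2 derivatives. Differentiating position, we get velocity: v(t) = -6·t^5 + 25·t^4 - 12·t^3 - 15·t^2 - 6·t + 1. The derivative of velocity gives acceleration: a(t) = -30·t^4 + 100·t^3 - 36·t^2 - 30·t - 6. Using a(t) = -30·t^4 + 100·t^3 - 36·t^2 - 30·t - 6 and substituting t = 3, we find a = -150.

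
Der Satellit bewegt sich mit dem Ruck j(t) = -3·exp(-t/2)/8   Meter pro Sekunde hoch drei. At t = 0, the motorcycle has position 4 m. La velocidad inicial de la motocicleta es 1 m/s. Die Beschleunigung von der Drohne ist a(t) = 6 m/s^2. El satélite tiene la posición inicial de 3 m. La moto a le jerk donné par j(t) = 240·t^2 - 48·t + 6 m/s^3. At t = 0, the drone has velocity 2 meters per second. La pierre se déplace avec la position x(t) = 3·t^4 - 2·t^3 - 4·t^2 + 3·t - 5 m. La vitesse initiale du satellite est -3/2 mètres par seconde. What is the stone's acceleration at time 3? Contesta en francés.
Pour résoudre ceci, nous devons prendre 2 dérivées de notre équation de la position x(t) = 3·t^4 - 2·t^3 - 4·t^2 + 3·t - 5. En prenant d/dt de x(t), nous trouvons v(t) = 12·t^3 - 6·t^2 - 8·t + 3. La dérivée de la vitesse donne l'accélération: a(t) = 36·t^2 - 12·t - 8. De l'équation de l'accélération a(t) = 36·t^2 - 12·t - 8, nous substituons t = 3 pour obtenir a = 280.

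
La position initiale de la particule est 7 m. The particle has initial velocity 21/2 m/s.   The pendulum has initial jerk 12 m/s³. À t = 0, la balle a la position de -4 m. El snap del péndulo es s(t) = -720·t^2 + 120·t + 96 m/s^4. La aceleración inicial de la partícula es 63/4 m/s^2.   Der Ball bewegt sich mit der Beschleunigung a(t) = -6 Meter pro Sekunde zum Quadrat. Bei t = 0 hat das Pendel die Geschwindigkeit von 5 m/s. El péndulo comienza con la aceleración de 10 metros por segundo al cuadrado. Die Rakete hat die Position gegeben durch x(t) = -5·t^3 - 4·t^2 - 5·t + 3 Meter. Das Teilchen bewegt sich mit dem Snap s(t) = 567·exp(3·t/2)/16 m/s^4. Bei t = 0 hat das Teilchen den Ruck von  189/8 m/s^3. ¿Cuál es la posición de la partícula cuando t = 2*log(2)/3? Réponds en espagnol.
Necesitamos integrar nuestra ecuación del snap s(t) = 567·exp(3·t/2)/16 4 veces. La integral del snap es la sacudida. Usando j(0) = 189/8, obtenemos j(t) = 189·exp(3·t/2)/8. Tomando ∫j(t)dt y aplicando a(0) = 63/4, encontramos a(t) = 63·exp(3·t/2)/4. Tomando ∫a(t)dt y aplicando v(0) = 21/2, encontramos v(t) = 21·exp(3·t/2)/2. La antiderivada de la velocidad, con x(0) = 7, da la posición: x(t) = 7·exp(3·t/2). Usando x(t) = 7·exp(3·t/2) y sustituyendo t = 2*log(2)/3, encontramos x = 14.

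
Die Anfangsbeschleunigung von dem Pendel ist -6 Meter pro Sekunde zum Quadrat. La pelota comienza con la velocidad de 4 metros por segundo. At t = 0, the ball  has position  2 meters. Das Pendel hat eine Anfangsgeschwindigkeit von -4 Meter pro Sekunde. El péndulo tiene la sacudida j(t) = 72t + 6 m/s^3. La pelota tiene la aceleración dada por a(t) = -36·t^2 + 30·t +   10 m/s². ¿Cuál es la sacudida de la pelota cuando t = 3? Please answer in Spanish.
Partiendo de la aceleración a(t) = -36·t^2 + 30·t + 10, tomamos 1 derivada. Tomando d/dt de a(t), encontramos j(t) = 30 - 72·t. Usando j(t) = 30 - 72·t y sustituyendo t = 3, encontramos j = -186.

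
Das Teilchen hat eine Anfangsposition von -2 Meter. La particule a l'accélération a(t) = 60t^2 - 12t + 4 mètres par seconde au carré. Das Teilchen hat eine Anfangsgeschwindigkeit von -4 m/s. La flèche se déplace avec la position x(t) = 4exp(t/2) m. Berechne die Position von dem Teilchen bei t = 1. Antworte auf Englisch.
To find the answer, we compute 2 integrals of a(t) = 60·t^2 - 12·t + 4. Finding the integral of a(t) and using v(0) = -4: v(t) = 20·t^3 - 6·t^2 + 4·t - 4. Finding the integral of v(t) and using x(0) = -2: x(t) = 5·t^4 - 2·t^3 + 2·t^2 - 4·t - 2. Using x(t) = 5·t^4 - 2·t^3 + 2·t^2 - 4·t - 2 and substituting t = 1, we find x = -1.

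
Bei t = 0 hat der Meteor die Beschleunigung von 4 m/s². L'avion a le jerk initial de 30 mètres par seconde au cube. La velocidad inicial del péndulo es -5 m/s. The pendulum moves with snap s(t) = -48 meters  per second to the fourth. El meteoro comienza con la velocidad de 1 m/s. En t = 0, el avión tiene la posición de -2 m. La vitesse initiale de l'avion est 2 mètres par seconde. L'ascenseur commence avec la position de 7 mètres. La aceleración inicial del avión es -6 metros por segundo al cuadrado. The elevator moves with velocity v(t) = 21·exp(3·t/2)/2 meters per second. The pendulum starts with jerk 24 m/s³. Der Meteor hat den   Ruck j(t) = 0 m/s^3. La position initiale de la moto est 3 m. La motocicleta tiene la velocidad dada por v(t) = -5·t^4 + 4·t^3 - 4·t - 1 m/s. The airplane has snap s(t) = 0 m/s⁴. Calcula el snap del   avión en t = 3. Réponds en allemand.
Wir haben den Snap s(t) = 0. Durch Einsetzen von t = 3: s(3) = 0.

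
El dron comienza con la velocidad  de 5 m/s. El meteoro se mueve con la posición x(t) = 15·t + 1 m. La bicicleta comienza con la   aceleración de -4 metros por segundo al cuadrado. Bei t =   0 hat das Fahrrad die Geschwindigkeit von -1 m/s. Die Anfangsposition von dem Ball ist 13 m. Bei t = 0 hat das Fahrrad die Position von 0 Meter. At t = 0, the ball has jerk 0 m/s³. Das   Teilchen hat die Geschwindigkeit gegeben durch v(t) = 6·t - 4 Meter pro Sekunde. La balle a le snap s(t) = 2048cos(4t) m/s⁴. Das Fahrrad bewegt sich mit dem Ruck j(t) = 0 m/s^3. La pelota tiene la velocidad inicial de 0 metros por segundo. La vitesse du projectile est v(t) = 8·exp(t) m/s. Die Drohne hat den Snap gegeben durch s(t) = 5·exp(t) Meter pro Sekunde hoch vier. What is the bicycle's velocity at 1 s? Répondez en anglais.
We need to integrate our jerk equation j(t) = 0 2 times. Integrating jerk and using the initial condition a(0) = -4, we get a(t) = -4. Integrating acceleration and using the initial condition v(0) = -1, we get v(t) = -4·t - 1. From the given velocity equation v(t) = -4·t - 1, we substitute t = 1 to get v = -5.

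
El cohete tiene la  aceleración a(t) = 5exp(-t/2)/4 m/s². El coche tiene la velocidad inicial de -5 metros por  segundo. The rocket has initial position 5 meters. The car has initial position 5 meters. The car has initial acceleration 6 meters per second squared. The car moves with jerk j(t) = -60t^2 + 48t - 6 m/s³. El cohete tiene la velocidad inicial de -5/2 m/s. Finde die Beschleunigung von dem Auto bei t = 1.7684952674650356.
Ausgehend von dem Ruck j(t) = -60·t^2 + 48·t - 6, nehmen wir 1 Integral. Durch Integration von dem Ruck und Verwendung der Anfangsbedingung a(0) = 6, erhalten wir a(t) = -20·t^3 + 24·t^2 - 6·t + 6. Wir haben die Beschleunigung a(t) = -20·t^3 + 24·t^2 - 6·t + 6. Durch Einsetzen von t = 1.7684952674650356: a(1.7684952674650356) = -40.1712091381766.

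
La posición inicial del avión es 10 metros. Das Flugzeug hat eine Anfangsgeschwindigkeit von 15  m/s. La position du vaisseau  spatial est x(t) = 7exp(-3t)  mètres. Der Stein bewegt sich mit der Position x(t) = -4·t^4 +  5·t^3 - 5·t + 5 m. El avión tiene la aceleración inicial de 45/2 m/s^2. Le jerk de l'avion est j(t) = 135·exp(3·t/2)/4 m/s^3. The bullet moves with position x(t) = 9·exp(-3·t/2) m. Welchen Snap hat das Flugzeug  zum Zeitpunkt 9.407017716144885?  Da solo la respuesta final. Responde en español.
El snap en t = 9.407017716144885 es s = 67996860.9547034.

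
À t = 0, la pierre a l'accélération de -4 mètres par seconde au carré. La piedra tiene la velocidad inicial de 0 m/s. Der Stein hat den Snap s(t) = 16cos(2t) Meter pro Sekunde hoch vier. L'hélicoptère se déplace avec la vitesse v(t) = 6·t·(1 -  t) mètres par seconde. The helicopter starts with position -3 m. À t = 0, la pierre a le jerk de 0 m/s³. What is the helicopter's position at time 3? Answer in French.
En partant de la vitesse v(t) = 6·t·(1 - t), nous prenons 1 primitive. En prenant ∫v(t)dt et en appliquant x(0) = -3, nous trouvons x(t) = -2·t^3 + 3·t^2 - 3. En utilisant x(t) = -2·t^3 + 3·t^2 - 3 et en substituant t = 3, nous trouvons x = -30.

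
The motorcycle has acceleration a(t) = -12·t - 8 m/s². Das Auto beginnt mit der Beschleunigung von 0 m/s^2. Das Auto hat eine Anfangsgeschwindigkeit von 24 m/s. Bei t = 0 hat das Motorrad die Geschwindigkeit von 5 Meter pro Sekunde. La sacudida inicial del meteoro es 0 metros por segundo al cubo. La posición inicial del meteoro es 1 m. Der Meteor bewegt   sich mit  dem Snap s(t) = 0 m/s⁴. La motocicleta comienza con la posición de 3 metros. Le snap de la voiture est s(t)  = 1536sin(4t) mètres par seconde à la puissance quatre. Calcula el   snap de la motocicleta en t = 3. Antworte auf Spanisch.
Partiendo de la aceleración a(t) = -12·t - 8, tomamos 2 derivadas. La derivada de la aceleración da la sacudida: j(t) = -12. Tomando d/dt de j(t), encontramos s(t) = 0. Usando s(t) = 0 y sustituyendo t = 3, encontramos s = 0.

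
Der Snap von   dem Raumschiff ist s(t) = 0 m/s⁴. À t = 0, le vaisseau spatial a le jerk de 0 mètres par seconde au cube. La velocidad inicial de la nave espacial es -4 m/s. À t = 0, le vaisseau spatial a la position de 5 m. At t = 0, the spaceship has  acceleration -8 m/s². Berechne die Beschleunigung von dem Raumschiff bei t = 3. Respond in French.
Nous devons intégrer notre équation du snap s(t) = 0 2 fois. La primitive du snap, avec j(0) = 0, donne le jerk: j(t) = 0. La primitive du jerk, avec a(0) = -8, donne l'accélération: a(t) = -8. Nous avons l'accélération a(t) = -8. En substituant t = 3: a(3) = -8.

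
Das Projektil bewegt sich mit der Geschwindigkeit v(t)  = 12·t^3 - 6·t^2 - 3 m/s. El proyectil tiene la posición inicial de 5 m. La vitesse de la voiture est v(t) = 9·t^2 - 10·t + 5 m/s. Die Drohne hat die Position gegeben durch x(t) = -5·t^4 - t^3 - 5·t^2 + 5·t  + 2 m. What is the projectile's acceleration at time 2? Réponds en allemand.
Um dies zu lösen, müssen wir 1 Ableitung unserer Gleichung für die Geschwindigkeit v(t) = 12·t^3 - 6·t^2 - 3 nehmen. Mit d/dt von v(t) finden wir a(t) = 36·t^2 - 12·t. Wir haben die Beschleunigung a(t) = 36·t^2 - 12·t. Durch Einsetzen von t = 2: a(2) = 120.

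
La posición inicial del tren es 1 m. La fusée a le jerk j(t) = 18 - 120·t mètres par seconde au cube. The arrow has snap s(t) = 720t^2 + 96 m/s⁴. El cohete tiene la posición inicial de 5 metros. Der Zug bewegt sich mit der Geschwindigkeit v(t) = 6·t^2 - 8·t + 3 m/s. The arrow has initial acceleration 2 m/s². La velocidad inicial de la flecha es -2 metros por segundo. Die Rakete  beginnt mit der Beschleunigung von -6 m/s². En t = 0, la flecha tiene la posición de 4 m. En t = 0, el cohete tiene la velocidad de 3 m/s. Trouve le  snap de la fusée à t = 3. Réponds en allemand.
Ausgehend von dem Ruck j(t) = 18 - 120·t, nehmen wir 1 Ableitung. Durch Ableiten von dem Ruck erhalten wir den Snap: s(t) = -120. Wir haben den Snap s(t) = -120. Durch Einsetzen von t = 3: s(3) = -120.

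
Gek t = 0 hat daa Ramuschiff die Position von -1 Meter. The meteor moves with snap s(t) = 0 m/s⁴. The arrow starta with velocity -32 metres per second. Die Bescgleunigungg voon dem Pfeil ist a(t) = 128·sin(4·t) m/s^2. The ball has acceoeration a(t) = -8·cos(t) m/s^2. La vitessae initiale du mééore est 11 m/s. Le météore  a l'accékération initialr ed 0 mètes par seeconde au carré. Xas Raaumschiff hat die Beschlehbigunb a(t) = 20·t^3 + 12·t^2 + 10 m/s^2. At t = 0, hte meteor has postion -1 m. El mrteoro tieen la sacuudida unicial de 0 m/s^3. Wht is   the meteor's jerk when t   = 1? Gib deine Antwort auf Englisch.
Starting from snap s(t) = 0, we take 1 antiderivative. Integrating snap and using the initial condition j(0) = 0, we get j(t) = 0. Using j(t) = 0 and substituting t = 1, we find j = 0.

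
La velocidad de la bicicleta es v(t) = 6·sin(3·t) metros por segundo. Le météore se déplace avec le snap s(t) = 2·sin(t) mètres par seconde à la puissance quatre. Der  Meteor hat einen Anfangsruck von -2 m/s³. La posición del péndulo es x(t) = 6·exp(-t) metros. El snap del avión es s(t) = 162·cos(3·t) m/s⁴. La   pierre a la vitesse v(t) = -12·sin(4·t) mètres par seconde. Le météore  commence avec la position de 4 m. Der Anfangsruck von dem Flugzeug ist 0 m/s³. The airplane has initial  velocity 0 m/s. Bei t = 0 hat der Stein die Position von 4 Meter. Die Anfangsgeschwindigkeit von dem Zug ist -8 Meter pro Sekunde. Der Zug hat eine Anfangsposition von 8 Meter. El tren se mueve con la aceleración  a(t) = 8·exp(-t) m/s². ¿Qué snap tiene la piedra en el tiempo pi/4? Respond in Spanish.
Partiendo de la velocidad v(t) = -12·sin(4·t), tomamos 3 derivadas. Derivando la velocidad, obtenemos la aceleración: a(t) = -48·cos(4·t). Tomando d/dt de a(t), encontramos j(t) = 192·sin(4·t). La derivada de la sacudida da el snap: s(t) = 768·cos(4·t). De la ecuación del snap s(t) = 768·cos(4·t), sustituimos t = pi/4 para obtener s = -768.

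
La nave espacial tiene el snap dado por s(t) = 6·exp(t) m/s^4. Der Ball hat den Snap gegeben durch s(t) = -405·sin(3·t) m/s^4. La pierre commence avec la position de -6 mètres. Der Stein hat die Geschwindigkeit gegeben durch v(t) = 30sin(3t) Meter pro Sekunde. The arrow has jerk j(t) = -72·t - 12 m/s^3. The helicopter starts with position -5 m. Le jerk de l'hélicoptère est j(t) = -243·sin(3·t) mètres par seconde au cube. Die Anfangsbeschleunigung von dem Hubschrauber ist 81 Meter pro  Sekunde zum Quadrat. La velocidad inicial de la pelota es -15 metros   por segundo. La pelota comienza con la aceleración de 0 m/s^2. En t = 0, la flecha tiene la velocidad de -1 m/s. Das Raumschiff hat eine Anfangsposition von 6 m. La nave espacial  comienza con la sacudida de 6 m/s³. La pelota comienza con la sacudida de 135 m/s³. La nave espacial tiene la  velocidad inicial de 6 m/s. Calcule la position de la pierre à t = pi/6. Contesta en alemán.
Wir müssen die Stammfunktion unserer Gleichung für die Geschwindigkeit v(t) = 30·sin(3·t) 1-mal finden. Das Integral von der Geschwindigkeit ist die Position. Mit x(0) = -6 erhalten wir x(t) = 4 - 10·cos(3·t). Wir haben die Position x(t) = 4 - 10·cos(3·t). Durch Einsetzen von t = pi/6: x(pi/6) = 4.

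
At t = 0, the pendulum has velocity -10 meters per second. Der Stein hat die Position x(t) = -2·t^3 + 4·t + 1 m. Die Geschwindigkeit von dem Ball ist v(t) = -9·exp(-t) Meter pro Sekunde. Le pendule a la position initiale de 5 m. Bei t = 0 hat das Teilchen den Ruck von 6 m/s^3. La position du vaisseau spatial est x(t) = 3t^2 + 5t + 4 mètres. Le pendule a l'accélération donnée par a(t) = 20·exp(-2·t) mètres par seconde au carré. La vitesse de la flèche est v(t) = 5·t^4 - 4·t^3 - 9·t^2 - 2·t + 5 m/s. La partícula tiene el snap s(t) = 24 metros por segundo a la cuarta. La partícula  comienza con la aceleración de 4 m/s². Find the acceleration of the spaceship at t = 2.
Starting from position x(t) = 3·t^2 + 5·t + 4, we take 2 derivatives. The derivative of position gives velocity: v(t) = 6·t + 5. Differentiating velocity, we get acceleration: a(t) = 6. Using a(t) = 6 and substituting t = 2, we find a = 6.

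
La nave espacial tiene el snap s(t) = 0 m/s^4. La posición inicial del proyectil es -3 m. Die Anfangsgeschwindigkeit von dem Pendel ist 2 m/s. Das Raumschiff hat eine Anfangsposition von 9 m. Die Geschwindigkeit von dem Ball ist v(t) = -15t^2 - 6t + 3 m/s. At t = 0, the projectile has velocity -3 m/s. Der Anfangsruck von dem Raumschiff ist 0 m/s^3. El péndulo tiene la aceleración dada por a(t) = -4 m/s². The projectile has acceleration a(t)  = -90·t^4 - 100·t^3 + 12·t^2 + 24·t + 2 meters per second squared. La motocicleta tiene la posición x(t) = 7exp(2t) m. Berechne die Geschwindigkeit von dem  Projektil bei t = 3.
Ausgehend von der Beschleunigung a(t) = -90·t^4 - 100·t^3 + 12·t^2 + 24·t + 2, nehmen wir 1 Stammfunktion. Das Integral von der Beschleunigung, mit v(0) = -3, ergibt die Geschwindigkeit: v(t) = -18·t^5 - 25·t^4 + 4·t^3 + 12·t^2 + 2·t - 3. Aus der Gleichung für die Geschwindigkeit v(t) = -18·t^5 - 25·t^4 + 4·t^3 + 12·t^2 + 2·t - 3, setzen wir t = 3 ein und erhalten v = -6180.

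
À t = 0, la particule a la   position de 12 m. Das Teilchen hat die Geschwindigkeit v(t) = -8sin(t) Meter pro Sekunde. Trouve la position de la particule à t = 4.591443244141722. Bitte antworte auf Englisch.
Starting from velocity v(t) = -8·sin(t), we take 1 antiderivative. Taking ∫v(t)dt and applying x(0) = 12, we find x(t) = 8·cos(t) + 4. Using x(t) = 8·cos(t) + 4 and substituting t = 4.591443244141722, we find x = 3.03479129022483.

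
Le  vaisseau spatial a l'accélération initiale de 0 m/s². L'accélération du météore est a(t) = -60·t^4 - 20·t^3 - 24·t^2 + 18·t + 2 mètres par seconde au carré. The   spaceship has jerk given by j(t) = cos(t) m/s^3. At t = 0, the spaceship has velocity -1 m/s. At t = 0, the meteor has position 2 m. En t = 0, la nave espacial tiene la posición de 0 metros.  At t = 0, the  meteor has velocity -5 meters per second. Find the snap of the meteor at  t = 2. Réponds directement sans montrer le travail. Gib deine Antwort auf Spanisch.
El snap en t = 2 es s = -3168.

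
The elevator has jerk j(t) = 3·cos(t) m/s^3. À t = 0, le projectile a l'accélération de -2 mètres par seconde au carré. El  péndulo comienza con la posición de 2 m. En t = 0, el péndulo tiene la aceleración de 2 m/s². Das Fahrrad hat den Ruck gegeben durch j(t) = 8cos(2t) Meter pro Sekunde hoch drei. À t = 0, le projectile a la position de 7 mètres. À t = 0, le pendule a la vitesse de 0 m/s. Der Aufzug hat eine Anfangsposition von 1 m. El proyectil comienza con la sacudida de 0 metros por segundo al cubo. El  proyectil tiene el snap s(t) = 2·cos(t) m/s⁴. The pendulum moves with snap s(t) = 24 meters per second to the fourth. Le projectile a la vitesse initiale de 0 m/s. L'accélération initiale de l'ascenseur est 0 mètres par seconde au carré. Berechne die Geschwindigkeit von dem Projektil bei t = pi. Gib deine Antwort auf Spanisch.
Partiendo del snap s(t) = 2·cos(t), tomamos 3 integrales. La antiderivada del snap, con j(0) = 0, da la sacudida: j(t) = 2·sin(t). La antiderivada de la sacudida, con a(0) = -2, da la aceleración: a(t) = -2·cos(t). Integrando la aceleración y usando la condición inicial v(0) = 0, obtenemos v(t) = -2·sin(t). Tenemos la velocidad v(t) = -2·sin(t). Sustituyendo t = pi: v(pi) = 0.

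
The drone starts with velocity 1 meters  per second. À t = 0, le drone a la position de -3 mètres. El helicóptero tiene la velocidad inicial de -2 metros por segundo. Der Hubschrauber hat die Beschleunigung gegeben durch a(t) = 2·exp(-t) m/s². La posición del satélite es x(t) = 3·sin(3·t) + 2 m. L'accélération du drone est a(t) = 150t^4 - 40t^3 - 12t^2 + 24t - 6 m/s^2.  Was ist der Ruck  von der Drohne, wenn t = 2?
Wir müssen unsere Gleichung für die Beschleunigung a(t) = 150·t^4 - 40·t^3 - 12·t^2 + 24·t - 6 1-mal ableiten. Durch Ableiten von der Beschleunigung erhalten wir den Ruck: j(t) = 600·t^3 - 120·t^2 - 24·t + 24. Mit j(t) = 600·t^3 - 120·t^2 - 24·t + 24 und Einsetzen von t = 2, finden wir j = 4296.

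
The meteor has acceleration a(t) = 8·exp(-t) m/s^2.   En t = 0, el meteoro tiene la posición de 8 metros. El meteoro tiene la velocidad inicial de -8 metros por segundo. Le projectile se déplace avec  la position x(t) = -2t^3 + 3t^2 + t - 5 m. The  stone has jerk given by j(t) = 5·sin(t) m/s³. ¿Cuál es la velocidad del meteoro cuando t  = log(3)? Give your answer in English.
Starting from acceleration a(t) = 8·exp(-t), we take 1 antiderivative. Taking ∫a(t)dt and applying v(0) = -8, we find v(t) = -8·exp(-t). Using v(t) = -8·exp(-t) and substituting t = log(3), we find v = -8/3.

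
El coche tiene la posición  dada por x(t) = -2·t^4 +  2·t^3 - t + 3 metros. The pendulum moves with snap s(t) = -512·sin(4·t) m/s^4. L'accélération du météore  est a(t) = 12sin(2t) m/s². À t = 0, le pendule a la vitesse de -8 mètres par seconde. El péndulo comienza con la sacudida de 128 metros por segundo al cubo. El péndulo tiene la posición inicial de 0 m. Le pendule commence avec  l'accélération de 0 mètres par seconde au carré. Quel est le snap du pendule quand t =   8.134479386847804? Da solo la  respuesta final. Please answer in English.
The snap at t = 8.134479386847804 is s = -461.294646428576.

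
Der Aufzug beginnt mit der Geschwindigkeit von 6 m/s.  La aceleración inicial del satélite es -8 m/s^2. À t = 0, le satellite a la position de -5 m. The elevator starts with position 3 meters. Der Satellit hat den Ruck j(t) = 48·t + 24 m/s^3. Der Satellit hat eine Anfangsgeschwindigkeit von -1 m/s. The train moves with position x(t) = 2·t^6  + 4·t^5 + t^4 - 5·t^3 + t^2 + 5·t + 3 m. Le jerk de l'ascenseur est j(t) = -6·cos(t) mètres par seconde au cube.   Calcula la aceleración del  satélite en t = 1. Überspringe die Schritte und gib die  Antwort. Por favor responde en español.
La aceleración en t = 1 es a = 40.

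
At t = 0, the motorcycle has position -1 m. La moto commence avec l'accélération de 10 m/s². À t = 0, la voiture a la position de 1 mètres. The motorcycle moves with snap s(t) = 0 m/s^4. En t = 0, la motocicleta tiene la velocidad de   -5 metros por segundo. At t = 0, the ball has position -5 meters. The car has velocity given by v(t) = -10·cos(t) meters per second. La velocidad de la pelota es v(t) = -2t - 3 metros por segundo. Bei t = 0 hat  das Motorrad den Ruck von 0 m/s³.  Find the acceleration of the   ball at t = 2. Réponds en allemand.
Wir müssen unsere Gleichung für die Geschwindigkeit v(t) = -2·t - 3 1-mal ableiten. Durch Ableiten von der Geschwindigkeit erhalten wir die Beschleunigung: a(t) = -2. Aus der Gleichung für die Beschleunigung a(t) = -2, setzen wir t = 2 ein und erhalten a = -2.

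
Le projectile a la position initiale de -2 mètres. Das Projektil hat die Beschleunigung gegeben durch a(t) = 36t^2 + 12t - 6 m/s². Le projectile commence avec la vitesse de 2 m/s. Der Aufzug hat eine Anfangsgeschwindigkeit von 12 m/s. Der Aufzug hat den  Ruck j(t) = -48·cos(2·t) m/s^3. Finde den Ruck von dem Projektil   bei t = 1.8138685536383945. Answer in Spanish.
Debemos derivar nuestra ecuación de la aceleración a(t) = 36·t^2 + 12·t - 6 1 vez. Derivando la aceleración, obtenemos la sacudida: j(t) = 72·t + 12. Usando j(t) = 72·t + 12 y sustituyendo t = 1.8138685536383945, encontramos j = 142.598535861964.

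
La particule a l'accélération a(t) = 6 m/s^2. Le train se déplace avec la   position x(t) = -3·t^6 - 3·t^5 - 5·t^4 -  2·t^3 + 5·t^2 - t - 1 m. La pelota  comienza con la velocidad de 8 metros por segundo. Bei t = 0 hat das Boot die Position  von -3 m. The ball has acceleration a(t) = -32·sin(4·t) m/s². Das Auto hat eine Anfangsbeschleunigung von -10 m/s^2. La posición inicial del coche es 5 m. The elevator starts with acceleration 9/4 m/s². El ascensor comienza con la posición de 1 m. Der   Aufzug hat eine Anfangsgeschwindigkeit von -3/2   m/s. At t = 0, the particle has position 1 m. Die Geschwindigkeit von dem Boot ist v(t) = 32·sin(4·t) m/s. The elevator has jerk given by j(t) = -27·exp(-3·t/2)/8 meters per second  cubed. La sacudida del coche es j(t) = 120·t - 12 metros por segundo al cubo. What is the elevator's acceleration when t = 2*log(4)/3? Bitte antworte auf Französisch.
Nous devons trouver l'intégrale de notre équation du jerk j(t) = -27·exp(-3·t/2)/8 1 fois. En prenant ∫j(t)dt et en appliquant a(0) = 9/4, nous trouvons a(t) = 9·exp(-3·t/2)/4. Nous avons l'accélération a(t) = 9·exp(-3·t/2)/4. En substituant t = 2*log(4)/3: a(2*log(4)/3) = 9/16.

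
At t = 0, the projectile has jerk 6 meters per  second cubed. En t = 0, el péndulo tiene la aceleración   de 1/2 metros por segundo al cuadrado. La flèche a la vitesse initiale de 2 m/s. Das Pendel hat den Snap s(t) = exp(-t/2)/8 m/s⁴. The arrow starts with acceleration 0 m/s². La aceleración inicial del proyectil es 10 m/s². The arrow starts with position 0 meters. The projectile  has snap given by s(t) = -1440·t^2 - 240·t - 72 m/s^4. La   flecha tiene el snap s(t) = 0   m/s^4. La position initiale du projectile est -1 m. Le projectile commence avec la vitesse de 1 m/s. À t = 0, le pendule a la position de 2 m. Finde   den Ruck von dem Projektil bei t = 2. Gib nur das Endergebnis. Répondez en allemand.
j(2) = -4458.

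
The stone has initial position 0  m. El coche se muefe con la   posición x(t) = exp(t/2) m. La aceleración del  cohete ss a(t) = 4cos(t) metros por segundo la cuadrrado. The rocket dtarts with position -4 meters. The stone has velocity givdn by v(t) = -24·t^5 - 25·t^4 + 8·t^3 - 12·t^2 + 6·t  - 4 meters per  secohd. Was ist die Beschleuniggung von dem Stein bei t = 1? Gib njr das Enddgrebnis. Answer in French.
a(1) = -214.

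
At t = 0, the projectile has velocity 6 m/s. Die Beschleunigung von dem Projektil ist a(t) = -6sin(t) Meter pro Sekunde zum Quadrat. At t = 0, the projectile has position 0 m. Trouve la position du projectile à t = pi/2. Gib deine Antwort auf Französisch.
Nous devons trouver l'intégrale de notre équation de l'accélération a(t) = -6·sin(t) 2 fois. En prenant ∫a(t)dt et en appliquant v(0) = 6, nous trouvons v(t) = 6·cos(t). En intégrant la vitesse et en utilisant la condition initiale x(0) = 0, nous obtenons x(t) = 6·sin(t). Nous avons la position x(t) = 6·sin(t). En substituant t = pi/2: x(pi/2) = 6.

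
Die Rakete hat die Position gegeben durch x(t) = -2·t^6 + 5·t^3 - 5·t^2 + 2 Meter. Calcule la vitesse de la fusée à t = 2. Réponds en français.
Pour résoudre ceci, nous devons prendre 1 dérivée de notre équation de la position x(t) = -2·t^6 + 5·t^3 - 5·t^2 + 2. La dérivée de la position donne la vitesse: v(t) = -12·t^5 + 15·t^2 - 10·t. Nous avons la vitesse v(t) = -12·t^5 + 15·t^2 - 10·t. En substituant t = 2: v(2) = -344.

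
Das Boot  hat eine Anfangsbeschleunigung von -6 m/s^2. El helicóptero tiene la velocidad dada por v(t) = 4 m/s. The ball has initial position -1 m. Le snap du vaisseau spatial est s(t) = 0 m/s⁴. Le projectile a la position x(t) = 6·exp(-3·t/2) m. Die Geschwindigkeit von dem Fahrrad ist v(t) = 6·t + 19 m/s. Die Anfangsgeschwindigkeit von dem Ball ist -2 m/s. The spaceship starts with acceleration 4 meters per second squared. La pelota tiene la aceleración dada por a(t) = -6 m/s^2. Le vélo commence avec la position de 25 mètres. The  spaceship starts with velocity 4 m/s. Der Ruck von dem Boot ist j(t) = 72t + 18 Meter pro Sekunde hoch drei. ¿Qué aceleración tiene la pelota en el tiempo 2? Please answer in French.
En utilisant a(t) = -6 et en substituant t = 2, nous trouvons a = -6.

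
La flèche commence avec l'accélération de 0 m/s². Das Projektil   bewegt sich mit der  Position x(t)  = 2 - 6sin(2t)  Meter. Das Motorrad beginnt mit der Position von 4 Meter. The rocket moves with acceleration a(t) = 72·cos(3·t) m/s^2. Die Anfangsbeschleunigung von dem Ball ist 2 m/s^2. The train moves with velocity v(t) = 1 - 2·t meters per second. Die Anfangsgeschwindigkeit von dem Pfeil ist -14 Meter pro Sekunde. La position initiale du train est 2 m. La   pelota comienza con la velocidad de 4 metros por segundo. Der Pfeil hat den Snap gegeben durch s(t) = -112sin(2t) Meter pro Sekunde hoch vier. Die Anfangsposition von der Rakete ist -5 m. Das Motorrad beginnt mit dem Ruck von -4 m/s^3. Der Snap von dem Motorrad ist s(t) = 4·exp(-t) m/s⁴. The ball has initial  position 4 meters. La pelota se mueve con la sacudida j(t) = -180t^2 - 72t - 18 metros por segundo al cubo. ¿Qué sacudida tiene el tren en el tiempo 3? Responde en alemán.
Um dies zu lösen, müssen wir 2 Ableitungen unserer Gleichung für die Geschwindigkeit v(t) = 1 - 2·t nehmen. Die Ableitung von der Geschwindigkeit ergibt die Beschleunigung: a(t) = -2. Durch Ableiten von der Beschleunigung erhalten wir den Ruck: j(t) = 0. Mit j(t) = 0 und Einsetzen von t = 3, finden wir j = 0.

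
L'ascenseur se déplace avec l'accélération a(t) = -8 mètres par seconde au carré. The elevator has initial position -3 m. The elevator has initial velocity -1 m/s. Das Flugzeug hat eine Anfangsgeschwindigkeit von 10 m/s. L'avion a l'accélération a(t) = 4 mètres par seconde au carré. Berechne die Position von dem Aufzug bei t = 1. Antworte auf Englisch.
Starting from acceleration a(t) = -8, we take 2 antiderivatives. The integral of acceleration is velocity. Using v(0) = -1, we get v(t) = -8·t - 1. The integral of velocity is position. Using x(0) = -3, we get x(t) = -4·t^2 - t - 3. Using x(t) = -4·t^2 - t - 3 and substituting t = 1, we find x = -8.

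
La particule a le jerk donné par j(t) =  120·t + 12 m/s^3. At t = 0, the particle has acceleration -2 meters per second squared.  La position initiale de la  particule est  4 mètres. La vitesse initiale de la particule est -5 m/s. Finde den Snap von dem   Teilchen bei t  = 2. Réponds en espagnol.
Partiendo de la sacudida j(t) = 120·t + 12, tomamos 1 derivada. Derivando la sacudida, obtenemos el snap: s(t) = 120. De la ecuación del snap s(t) = 120, sustituimos t = 2 para obtener s = 120.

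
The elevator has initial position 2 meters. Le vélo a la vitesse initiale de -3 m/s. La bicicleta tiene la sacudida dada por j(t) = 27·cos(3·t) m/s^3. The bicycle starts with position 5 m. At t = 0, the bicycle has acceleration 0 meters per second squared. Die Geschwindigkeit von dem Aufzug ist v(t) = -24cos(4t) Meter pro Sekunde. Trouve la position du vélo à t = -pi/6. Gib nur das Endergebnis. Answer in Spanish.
La posición en t = -pi/6 es x = 6.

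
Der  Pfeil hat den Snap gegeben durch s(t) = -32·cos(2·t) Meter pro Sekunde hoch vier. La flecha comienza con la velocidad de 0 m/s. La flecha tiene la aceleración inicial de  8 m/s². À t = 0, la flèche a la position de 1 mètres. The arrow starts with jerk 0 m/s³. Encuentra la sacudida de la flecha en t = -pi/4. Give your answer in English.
To solve this, we need to take 1 integral of our snap equation s(t) = -32·cos(2·t). Taking ∫s(t)dt and applying j(0) = 0, we find j(t) = -16·sin(2·t). Using j(t) = -16·sin(2·t) and substituting t = -pi/4, we find j = 16.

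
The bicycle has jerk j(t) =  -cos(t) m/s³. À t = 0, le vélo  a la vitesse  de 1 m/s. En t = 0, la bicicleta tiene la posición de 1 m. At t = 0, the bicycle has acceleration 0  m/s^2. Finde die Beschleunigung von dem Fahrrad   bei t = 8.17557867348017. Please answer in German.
Wir müssen das Integral unserer Gleichung für den Ruck j(t) = -cos(t) 1-mal finden. Durch Integration von dem Ruck und Verwendung der Anfangsbedingung a(0) = 0, erhalten wir a(t) = -sin(t). Wir haben die Beschleunigung a(t) = -sin(t). Durch Einsetzen von t = 8.17557867348017: a(8.17557867348017) = -0.948731832542615.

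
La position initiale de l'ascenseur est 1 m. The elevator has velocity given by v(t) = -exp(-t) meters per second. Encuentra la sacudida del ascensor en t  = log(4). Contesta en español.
Debemos derivar nuestra ecuación de la velocidad v(t) = -exp(-t) 2 veces. Derivando la velocidad, obtenemos la aceleración: a(t) = exp(-t). Tomando d/dt de a(t), encontramos j(t) = -exp(-t). Tenemos la sacudida j(t) = -exp(-t). Sustituyendo t = log(4): j(log(4)) = -1/4.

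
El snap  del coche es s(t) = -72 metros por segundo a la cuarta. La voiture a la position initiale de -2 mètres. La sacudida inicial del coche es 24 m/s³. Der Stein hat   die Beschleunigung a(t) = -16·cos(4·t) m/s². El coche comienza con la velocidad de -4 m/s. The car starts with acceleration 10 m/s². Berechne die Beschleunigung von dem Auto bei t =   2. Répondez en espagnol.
Necesitamos integrar nuestra ecuación del snap s(t) = -72 2 veces. Tomando ∫s(t)dt y aplicando j(0) = 24, encontramos j(t) = 24 - 72·t. Integrando la sacudida y usando la condición inicial a(0) = 10, obtenemos a(t) = -36·t^2 + 24·t + 10. Usando a(t) = -36·t^2 + 24·t + 10 y sustituyendo t = 2, encontramos a = -86.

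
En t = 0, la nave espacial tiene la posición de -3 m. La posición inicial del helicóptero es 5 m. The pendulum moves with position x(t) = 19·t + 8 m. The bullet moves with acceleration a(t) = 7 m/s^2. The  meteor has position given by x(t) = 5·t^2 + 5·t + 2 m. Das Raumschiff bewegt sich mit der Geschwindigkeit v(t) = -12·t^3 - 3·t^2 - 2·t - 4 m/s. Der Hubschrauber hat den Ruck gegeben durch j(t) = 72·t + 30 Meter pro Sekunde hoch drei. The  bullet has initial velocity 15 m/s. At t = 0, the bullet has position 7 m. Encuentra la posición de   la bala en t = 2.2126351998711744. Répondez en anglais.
We need to integrate our acceleration equation a(t) = 7 2 times. The integral of acceleration, with v(0) = 15, gives velocity: v(t) = 7·t + 15. The antiderivative of velocity, with x(0) = 7, gives position: x(t) = 7·t^2/2 + 15·t + 7. Using x(t) = 7·t^2/2 + 15·t + 7 and substituting t = 2.2126351998711744, we find x = 57.3246688450489.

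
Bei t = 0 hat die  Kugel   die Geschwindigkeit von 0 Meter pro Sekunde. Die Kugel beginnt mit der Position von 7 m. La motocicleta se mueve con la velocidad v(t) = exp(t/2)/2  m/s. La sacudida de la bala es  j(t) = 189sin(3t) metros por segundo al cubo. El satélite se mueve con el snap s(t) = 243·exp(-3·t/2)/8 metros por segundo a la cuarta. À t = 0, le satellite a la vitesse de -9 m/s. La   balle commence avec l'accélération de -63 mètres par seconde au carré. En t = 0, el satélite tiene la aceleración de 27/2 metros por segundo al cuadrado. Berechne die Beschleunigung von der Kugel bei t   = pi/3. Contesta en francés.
En partant du jerk j(t) = 189·sin(3·t), nous prenons 1 intégrale. En intégrant le jerk et en utilisant la condition initiale a(0) = -63, nous obtenons a(t) = -63·cos(3·t). De l'équation de l'accélération a(t) = -63·cos(3·t), nous substituons t = pi/3 pour obtenir a = 63.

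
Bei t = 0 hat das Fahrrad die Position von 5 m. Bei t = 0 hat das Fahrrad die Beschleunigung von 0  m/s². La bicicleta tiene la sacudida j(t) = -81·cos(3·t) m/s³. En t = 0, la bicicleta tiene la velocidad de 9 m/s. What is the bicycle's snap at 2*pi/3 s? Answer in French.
Nous devons dériver notre équation du jerk j(t) = -81·cos(3·t) 1 fois. En dérivant le jerk, nous obtenons le snap: s(t) = 243·sin(3·t). En utilisant s(t) = 243·sin(3·t) et en substituant t = 2*pi/3, nous trouvons s = 0.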